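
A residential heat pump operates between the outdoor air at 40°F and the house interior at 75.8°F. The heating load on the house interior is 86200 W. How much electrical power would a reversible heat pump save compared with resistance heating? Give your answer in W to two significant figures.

80000 W

In absolute terms T_C = 277.59 K and T_H = 297.48 K, so ΔT = 19.89 K.
COP_Carnot = T_H/ΔT = 297.48/19.89 = 14.96.
Resistance heating needs Ẇ_res = Q̇_H = 86200 W; the reversible heat pump needs only Ẇ_hp = Q̇_H/COP = 5763 W.
Saving = 86200 − 5763 = 80440 W.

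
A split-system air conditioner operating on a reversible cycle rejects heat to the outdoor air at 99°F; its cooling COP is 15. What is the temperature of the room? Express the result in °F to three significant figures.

64.1 °F

For a Carnot refrigerator COP_R = T_C/(T_H − T_C), so T_C = COP·T_H/(1 + COP).
With T_H = 310.37 K, T_C = 15 × 310.37/16.00 = 290.97 K.
Converting, 290.97 K = 64.08°F.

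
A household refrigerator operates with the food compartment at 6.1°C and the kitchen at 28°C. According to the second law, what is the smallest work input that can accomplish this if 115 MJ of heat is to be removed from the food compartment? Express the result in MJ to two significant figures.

In absolute terms T_C = 279.25 K and T_H = 301.15 K, so ΔT = 21.90 K.
The reversible limit is COP_R = T_C/ΔT = 12.75, so W_min = Q_C/COP = Q_C·ΔT/T_C.
W_min = 115.0 × 21.90/279.25 = 9.019 MJ.

9.0 MJ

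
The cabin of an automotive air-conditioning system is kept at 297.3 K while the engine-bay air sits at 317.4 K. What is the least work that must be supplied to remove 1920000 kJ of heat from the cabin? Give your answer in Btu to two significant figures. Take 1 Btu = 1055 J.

120000 Btu

The reservoir spacing is ΔT = 317.4 − 297.3 = 20.10 K.
The reversible limit is COP_R = T_C/ΔT = 14.79, so W_min = Q_C/COP = Q_C·ΔT/T_C.
W_min = 1920000 × 20.10/297.30 = 129800 kJ = 123000 Btu.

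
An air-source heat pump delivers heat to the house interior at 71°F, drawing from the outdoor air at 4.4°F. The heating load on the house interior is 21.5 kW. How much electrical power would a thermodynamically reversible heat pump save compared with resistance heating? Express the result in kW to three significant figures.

18.8 kW

In absolute terms T_C = 257.82 K and T_H = 294.82 K, so ΔT = 37.00 K.
COP_Carnot = T_H/ΔT = 294.82/37.00 = 7.968.
Resistance heating needs Ẇ_res = Q̇_H = 21.50 kW; the reversible heat pump needs only Ẇ_hp = Q̇_H/COP = 2.698 kW.
Saving = 21.50 − 2.698 = 18.80 kW.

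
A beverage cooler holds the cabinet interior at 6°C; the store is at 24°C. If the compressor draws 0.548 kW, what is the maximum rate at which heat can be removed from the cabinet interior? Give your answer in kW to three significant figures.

In absolute terms T_C = 279.15 K and T_H = 297.15 K, so ΔT = 18.00 K.
COP_Carnot = T_C/ΔT = 279.15/18.00 = 15.51.
Q̇_max = COP_Carnot × Ẇ = 15.51 × 0.5480 kW = 8.499 kW.

8.50 kW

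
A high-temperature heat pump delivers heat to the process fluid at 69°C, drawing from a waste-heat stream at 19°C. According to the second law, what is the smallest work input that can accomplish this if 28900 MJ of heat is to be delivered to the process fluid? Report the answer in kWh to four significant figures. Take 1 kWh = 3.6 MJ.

1173 kWh

In absolute terms T_C = 292.15 K and T_H = 342.15 K, so ΔT = 50.00 K.
The reversible limit is COP_HP = T_H/ΔT = 6.843, so W_min = Q_H/COP = Q_H·ΔT/T_H.
W_min = 28900 × 50.00/342.15 = 4223 MJ = 1173 kWh.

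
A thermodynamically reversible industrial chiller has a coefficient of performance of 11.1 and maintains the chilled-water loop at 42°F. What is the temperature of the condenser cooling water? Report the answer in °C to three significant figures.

30.7 °C

COP_R = T_C/(T_H − T_C) gives T_H − T_C = T_C/COP.
With T_C = 278.71 K, T_H = 278.71 × (1 + 1/11.1) = 303.81 K.
Converting, 303.81 K = 30.66°C.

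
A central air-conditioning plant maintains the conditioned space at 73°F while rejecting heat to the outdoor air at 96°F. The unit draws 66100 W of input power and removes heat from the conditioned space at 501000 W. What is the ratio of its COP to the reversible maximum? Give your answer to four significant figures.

0.3273

COP_actual = Q̇_C/Ẇ = 501000/66100 = 7.579.
In absolute terms T_C = 295.93 K and T_H = 308.71 K, so ΔT = 12.78 K.
COP_Carnot = T_C/ΔT = 295.93/12.78 = 23.16.
η_II = COP_actual/COP_Carnot = 7.579/23.16 = 0.3273.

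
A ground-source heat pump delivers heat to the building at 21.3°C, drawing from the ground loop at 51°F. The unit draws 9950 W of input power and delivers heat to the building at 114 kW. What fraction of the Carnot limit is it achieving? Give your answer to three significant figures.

Converting, Q̇_H = 114.0 kW = 114000 W, so COP_actual = Q̇_H/Ẇ = 114000/9950 = 11.46.
In absolute terms T_C = 283.71 K and T_H = 294.45 K, so ΔT = 10.74 K.
COP_Carnot = T_H/ΔT = 294.45/10.74 = 27.40.
η_II = COP_actual/COP_Carnot = 11.46/27.40 = 0.4181.

0.418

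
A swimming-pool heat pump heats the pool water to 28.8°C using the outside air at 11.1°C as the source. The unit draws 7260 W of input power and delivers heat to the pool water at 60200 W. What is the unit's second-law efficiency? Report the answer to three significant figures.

COP_actual = Q̇_H/Ẇ = 60200/7260 = 8.292.
In absolute terms T_C = 284.25 K and T_H = 301.95 K, so ΔT = 17.70 K.
COP_Carnot = T_H/ΔT = 301.95/17.70 = 17.06.
η_II = COP_actual/COP_Carnot = 8.292/17.06 = 0.4861.

0.486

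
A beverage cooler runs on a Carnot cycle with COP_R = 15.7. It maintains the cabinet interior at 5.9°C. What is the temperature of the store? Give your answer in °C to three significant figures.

23.7 °C

COP_R = T_C/(T_H − T_C) gives T_H − T_C = T_C/COP.
With T_C = 279.05 K, T_H = 279.05 × (1 + 1/15.7) = 296.82 K.
Converting, 296.82 K = 23.67°C.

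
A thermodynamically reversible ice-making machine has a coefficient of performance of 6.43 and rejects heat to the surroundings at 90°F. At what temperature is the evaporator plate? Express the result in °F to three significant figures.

16.0 °F

For a Carnot refrigerator COP_R = T_C/(T_H − T_C), so T_C = COP·T_H/(1 + COP).
With T_H = 305.37 K, T_C = 6.43 × 305.37/7.430 = 264.27 K.
Converting, 264.27 K = 16.02°F.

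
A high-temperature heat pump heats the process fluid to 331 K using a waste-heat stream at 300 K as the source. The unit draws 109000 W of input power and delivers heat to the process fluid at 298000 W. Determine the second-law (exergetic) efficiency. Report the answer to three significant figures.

0.256

COP_actual = Q̇_H/Ẇ = 298000/109000 = 2.734.
The reservoir spacing is ΔT = 331 − 300 = 31.00 K.
COP_Carnot = T_H/ΔT = 331.00/31.00 = 10.68.
η_II = COP_actual/COP_Carnot = 2.734/10.68 = 0.2560.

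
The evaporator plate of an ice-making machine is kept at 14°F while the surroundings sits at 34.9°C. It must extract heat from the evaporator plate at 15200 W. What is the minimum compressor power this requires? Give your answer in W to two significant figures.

2600 W

In absolute terms T_C = 263.15 K and T_H = 308.05 K, so ΔT = 44.90 K.
COP_Carnot = T_C/ΔT = 263.15/44.90 = 5.861.
Ẇ_min = Q̇/COP_Carnot = 15200/5.861 = 2594 W.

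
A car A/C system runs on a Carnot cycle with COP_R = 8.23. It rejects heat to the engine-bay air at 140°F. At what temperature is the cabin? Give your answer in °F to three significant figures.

75.0 °F

For a Carnot refrigerator COP_R = T_C/(T_H − T_C), so T_C = COP·T_H/(1 + COP).
With T_H = 333.15 K, T_C = 8.23 × 333.15/9.230 = 297.06 K.
Converting, 297.06 K = 75.03°F.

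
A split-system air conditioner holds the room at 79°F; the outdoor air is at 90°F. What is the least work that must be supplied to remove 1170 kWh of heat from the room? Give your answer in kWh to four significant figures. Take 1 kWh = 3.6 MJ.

23.89 kWh

In absolute terms T_C = 299.26 K and T_H = 305.37 K, so ΔT = 6.111 K.
The reversible limit is COP_R = T_C/ΔT = 48.97, so W_min = Q_C/COP = Q_C·ΔT/T_C.
W_min = 1170 × 6.111/299.26 = 23.89 kWh.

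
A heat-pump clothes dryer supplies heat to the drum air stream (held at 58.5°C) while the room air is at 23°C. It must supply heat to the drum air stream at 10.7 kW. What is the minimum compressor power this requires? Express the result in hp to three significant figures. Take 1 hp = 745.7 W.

In absolute terms T_C = 296.15 K and T_H = 331.65 K, so ΔT = 35.50 K.
COP_Carnot = T_H/ΔT = 331.65/35.50 = 9.342.
Ẇ_min = Q̇/COP_Carnot = 10.70/9.342 = 1.145 kW = 1.536 hp.

1.54 hp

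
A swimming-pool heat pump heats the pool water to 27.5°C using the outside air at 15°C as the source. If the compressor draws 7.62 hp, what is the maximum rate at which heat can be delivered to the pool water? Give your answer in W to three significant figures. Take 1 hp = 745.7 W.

137000 W

In absolute terms T_C = 288.15 K and T_H = 300.65 K, so ΔT = 12.50 K.
COP_Carnot = T_H/ΔT = 300.65/12.50 = 24.05.
Q̇_max = COP_Carnot × Ẇ = 24.05 × 7.620 hp = 183.3 hp = 136700 W.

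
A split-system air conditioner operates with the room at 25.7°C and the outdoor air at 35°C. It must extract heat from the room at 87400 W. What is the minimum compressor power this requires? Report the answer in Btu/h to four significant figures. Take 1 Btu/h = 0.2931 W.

In absolute terms T_C = 298.85 K and T_H = 308.15 K, so ΔT = 9.300 K.
COP_Carnot = T_C/ΔT = 298.85/9.300 = 32.13.
Ẇ_min = Q̇/COP_Carnot = 87400/32.13 = 2720 W = 9280 Btu/h.

9280 Btu/h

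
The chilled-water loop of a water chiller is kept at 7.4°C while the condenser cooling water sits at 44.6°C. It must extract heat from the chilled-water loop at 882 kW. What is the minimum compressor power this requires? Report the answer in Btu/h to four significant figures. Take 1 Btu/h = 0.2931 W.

In absolute terms T_C = 280.55 K and T_H = 317.75 K, so ΔT = 37.20 K.
COP_Carnot = T_C/ΔT = 280.55/37.20 = 7.542.
Ẇ_min = Q̇/COP_Carnot = 882.0/7.542 = 117.0 kW = 399000 Btu/h.

399000 Btu/h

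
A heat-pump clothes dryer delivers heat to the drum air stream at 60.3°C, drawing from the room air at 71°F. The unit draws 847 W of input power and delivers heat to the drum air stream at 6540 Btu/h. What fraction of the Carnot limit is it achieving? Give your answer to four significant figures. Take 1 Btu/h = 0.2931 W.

Converting, Q̇_H = 6540 Btu/h = 1917 W, so COP_actual = Q̇_H/Ẇ = 1917/847.0 = 2.263.
In absolute terms T_C = 294.82 K and T_H = 333.45 K, so ΔT = 38.63 K.
COP_Carnot = T_H/ΔT = 333.45/38.63 = 8.631.
η_II = COP_actual/COP_Carnot = 2.263/8.631 = 0.2622.

0.2622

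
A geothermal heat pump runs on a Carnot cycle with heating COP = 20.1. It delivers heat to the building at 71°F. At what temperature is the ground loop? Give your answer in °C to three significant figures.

COP_HP = T_H/(T_H − T_C) gives T_H − T_C = T_H/COP.
With T_H = 294.82 K, T_C = 294.82 × (1 − 1/20.1) = 280.15 K.
Converting, 280.15 K = 7.00°C.

7.00 °C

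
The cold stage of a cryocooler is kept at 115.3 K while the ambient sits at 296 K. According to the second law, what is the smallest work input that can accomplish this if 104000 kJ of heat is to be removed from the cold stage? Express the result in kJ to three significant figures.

The reservoir spacing is ΔT = 296 − 115.3 = 180.7 K.
The reversible limit is COP_R = T_C/ΔT = 0.6381, so W_min = Q_C/COP = Q_C·ΔT/T_C.
W_min = 104000 × 180.7/115.30 = 163000 kJ.

163000 kJ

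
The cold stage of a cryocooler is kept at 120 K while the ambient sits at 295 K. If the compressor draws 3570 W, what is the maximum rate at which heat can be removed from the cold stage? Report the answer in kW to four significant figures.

2.448 kW

The reservoir spacing is ΔT = 295 − 120 = 175.0 K.
COP_Carnot = T_C/ΔT = 120.00/175.0 = 0.6857.
Q̇_max = COP_Carnot × Ẇ = 0.6857 × 3570 W = 2448 W = 2.448 kW.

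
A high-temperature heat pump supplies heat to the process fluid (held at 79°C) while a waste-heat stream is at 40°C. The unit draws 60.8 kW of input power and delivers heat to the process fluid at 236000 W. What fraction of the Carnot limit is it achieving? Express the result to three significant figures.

Converting, Q̇_H = 236000 W = 236.0 kW, so COP_actual = Q̇_H/Ẇ = 236.0/60.80 = 3.882.
In absolute terms T_C = 313.15 K and T_H = 352.15 K, so ΔT = 39.00 K.
COP_Carnot = T_H/ΔT = 352.15/39.00 = 9.029.
η_II = COP_actual/COP_Carnot = 3.882/9.029 = 0.4299.

0.430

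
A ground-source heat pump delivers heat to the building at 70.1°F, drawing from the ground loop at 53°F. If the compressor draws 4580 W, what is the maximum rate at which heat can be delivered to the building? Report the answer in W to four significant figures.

141900 W

In absolute terms T_C = 284.82 K and T_H = 294.32 K, so ΔT = 9.500 K.
COP_Carnot = T_H/ΔT = 294.32/9.500 = 30.98.
Q̇_max = COP_Carnot × Ẇ = 30.98 × 4580 W = 141900 W.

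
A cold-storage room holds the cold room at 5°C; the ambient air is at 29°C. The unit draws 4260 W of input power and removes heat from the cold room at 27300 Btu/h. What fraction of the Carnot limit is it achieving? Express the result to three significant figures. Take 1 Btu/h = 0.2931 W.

Converting, Q̇_C = 27300 Btu/h = 8002 W, so COP_actual = Q̇_C/Ẇ = 8002/4260 = 1.878.
In absolute terms T_C = 278.15 K and T_H = 302.15 K, so ΔT = 24.00 K.
COP_Carnot = T_C/ΔT = 278.15/24.00 = 11.59.
η_II = COP_actual/COP_Carnot = 1.878/11.59 = 0.1621.

0.162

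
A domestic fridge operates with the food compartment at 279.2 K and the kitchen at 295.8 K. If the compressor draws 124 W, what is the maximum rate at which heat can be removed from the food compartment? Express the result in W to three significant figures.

The reservoir spacing is ΔT = 295.8 − 279.2 = 16.60 K.
COP_Carnot = T_C/ΔT = 279.20/16.60 = 16.82.
Q̇_max = COP_Carnot × Ẇ = 16.82 × 124.0 W = 2086 W.

2090 W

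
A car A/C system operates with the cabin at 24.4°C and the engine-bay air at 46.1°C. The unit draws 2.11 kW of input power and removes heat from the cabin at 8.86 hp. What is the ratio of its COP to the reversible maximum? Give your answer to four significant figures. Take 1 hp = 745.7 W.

Converting, Q̇_C = 8.860 hp = 6.607 kW, so COP_actual = Q̇_C/Ẇ = 6.607/2.110 = 3.131.
In absolute terms T_C = 297.55 K and T_H = 319.25 K, so ΔT = 21.70 K.
COP_Carnot = T_C/ΔT = 297.55/21.70 = 13.71.
η_II = COP_actual/COP_Carnot = 3.131/13.71 = 0.2284.

0.2284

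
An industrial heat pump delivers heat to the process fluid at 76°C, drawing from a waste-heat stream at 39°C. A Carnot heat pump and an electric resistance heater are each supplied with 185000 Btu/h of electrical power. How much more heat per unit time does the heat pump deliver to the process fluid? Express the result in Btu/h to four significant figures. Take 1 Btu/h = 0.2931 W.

1561000 Btu/h

In absolute terms T_C = 312.15 K and T_H = 349.15 K, so ΔT = 37.00 K.
COP_Carnot = T_H/ΔT = 349.15/37.00 = 9.436.
The heat pump delivers Q̇_H = COP × Ẇ = 1746000 Btu/h; the resistance heater delivers Ẇ = 185000 Btu/h.
Extra = (COP − 1)·Ẇ = 1561000 Btu/h.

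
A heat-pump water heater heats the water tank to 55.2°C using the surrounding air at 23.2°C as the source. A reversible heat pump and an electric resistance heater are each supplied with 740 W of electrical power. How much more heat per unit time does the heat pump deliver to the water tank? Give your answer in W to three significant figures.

In absolute terms T_C = 296.35 K and T_H = 328.35 K, so ΔT = 32.00 K.
COP_Carnot = T_H/ΔT = 328.35/32.00 = 10.26.
The heat pump delivers Q̇_H = COP × Ẇ = 7593 W; the resistance heater delivers Ẇ = 740.0 W.
Extra = (COP − 1)·Ẇ = 6853 W.

6850 W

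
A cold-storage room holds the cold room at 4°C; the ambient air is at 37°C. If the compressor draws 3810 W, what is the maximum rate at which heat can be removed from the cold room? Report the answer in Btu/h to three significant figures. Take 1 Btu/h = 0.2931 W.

109000 Btu/h

In absolute terms T_C = 277.15 K and T_H = 310.15 K, so ΔT = 33.00 K.
COP_Carnot = T_C/ΔT = 277.15/33.00 = 8.398.
Q̇_max = COP_Carnot × Ẇ = 8.398 × 3810 W = 32000 W = 109200 Btu/h.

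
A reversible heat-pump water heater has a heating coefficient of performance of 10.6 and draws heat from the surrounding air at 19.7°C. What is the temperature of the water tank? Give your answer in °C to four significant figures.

COP_HP = T_H/(T_H − T_C) rearranges to T_H = COP·T_C/(COP − 1).
With T_C = 292.85 K, T_H = 10.6 × 292.85/9.600 = 323.36 K.
Converting, 323.36 K = 50.21°C.

50.21 °C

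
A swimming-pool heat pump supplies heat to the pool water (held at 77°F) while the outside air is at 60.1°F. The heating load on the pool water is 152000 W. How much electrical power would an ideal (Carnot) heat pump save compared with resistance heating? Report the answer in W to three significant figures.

In absolute terms T_C = 288.76 K and T_H = 298.15 K, so ΔT = 9.389 K.
COP_Carnot = T_H/ΔT = 298.15/9.389 = 31.76.
Resistance heating needs Ẇ_res = Q̇_H = 152000 W; the reversible heat pump needs only Ẇ_hp = Q̇_H/COP = 4787 W.
Saving = 152000 − 4787 = 147200 W.

147000 W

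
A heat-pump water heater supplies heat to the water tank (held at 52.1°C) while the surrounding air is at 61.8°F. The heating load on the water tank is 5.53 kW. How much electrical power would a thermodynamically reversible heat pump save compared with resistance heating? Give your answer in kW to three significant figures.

4.93 kW

In absolute terms T_C = 289.71 K and T_H = 325.25 K, so ΔT = 35.54 K.
COP_Carnot = T_H/ΔT = 325.25/35.54 = 9.151.
Resistance heating needs Ẇ_res = Q̇_H = 5.530 kW; the reversible heat pump needs only Ẇ_hp = Q̇_H/COP = 0.6043 kW.
Saving = 5.530 − 0.6043 = 4.926 kW.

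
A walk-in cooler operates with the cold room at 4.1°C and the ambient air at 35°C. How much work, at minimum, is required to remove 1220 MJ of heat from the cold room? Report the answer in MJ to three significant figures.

In absolute terms T_C = 277.25 K and T_H = 308.15 K, so ΔT = 30.90 K.
The reversible limit is COP_R = T_C/ΔT = 8.972, so W_min = Q_C/COP = Q_C·ΔT/T_C.
W_min = 1220 × 30.90/277.25 = 136.0 MJ.

136 MJ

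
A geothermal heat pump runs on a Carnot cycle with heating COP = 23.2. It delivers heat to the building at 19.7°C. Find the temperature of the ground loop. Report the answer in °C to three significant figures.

7.08 °C

COP_HP = T_H/(T_H − T_C) gives T_H − T_C = T_H/COP.
With T_H = 292.85 K, T_C = 292.85 × (1 − 1/23.2) = 280.23 K.
Converting, 280.23 K = 7.08°C.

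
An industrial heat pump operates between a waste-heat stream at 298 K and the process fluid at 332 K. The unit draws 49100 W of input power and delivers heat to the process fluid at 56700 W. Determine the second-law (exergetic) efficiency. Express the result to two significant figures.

0.12

COP_actual = Q̇_H/Ẇ = 56700/49100 = 1.155.
The reservoir spacing is ΔT = 332 − 298 = 34.00 K.
COP_Carnot = T_H/ΔT = 332.00/34.00 = 9.765.
η_II = COP_actual/COP_Carnot = 1.155/9.765 = 0.1183.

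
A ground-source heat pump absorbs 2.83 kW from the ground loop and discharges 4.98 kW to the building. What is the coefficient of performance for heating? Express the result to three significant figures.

The first law gives Q̇_H = Q̇_C + Ẇ, so the three rates are Q̇_C = 2.830, Q̇_H = 4.980, Ẇ = 2.150 kW.
COP_HP = Q̇_H/Ẇ = 4.980/2.150 = 2.316.

2.32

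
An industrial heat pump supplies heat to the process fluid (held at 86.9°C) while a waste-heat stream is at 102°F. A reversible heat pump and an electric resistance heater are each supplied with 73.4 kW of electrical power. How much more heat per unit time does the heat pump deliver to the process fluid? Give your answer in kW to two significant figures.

In absolute terms T_C = 312.04 K and T_H = 360.05 K, so ΔT = 48.01 K.
COP_Carnot = T_H/ΔT = 360.05/48.01 = 7.499.
The heat pump delivers Q̇_H = COP × Ẇ = 550.4 kW; the resistance heater delivers Ẇ = 73.40 kW.
Extra = (COP − 1)·Ẇ = 477.0 kW.

480 kW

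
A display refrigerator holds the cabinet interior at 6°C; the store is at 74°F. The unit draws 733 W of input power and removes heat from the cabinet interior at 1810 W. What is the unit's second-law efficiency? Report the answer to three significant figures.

COP_actual = Q̇_C/Ẇ = 1810/733.0 = 2.469.
In absolute terms T_C = 279.15 K and T_H = 296.48 K, so ΔT = 17.33 K.
COP_Carnot = T_C/ΔT = 279.15/17.33 = 16.10.
η_II = COP_actual/COP_Carnot = 2.469/16.10 = 0.1533.

0.153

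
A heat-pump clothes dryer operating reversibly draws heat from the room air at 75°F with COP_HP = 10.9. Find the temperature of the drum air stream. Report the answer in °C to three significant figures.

53.9 °C

COP_HP = T_H/(T_H − T_C) rearranges to T_H = COP·T_C/(COP − 1).
With T_C = 297.04 K, T_H = 10.9 × 297.04/9.900 = 327.04 K.
Converting, 327.04 K = 53.89°C.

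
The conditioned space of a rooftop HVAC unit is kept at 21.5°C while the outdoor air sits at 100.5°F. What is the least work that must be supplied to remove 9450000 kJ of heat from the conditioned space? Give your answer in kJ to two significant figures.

530000 kJ

In absolute terms T_C = 294.65 K and T_H = 311.21 K, so ΔT = 16.56 K.
The reversible limit is COP_R = T_C/ΔT = 17.80, so W_min = Q_C/COP = Q_C·ΔT/T_C.
W_min = 9450000 × 16.56/294.65 = 531000 kJ.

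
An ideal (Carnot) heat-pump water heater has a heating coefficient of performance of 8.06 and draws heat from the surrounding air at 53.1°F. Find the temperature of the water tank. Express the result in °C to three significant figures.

COP_HP = T_H/(T_H − T_C) rearranges to T_H = COP·T_C/(COP − 1).
With T_C = 284.87 K, T_H = 8.06 × 284.87/7.060 = 325.22 K.
Converting, 325.22 K = 52.07°C.

52.1 °C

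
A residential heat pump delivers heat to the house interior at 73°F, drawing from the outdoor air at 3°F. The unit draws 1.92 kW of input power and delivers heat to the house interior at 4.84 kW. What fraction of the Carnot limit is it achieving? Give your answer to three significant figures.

COP_actual = Q̇_H/Ẇ = 4.840/1.920 = 2.521.
In absolute terms T_C = 257.04 K and T_H = 295.93 K, so ΔT = 38.89 K.
COP_Carnot = T_H/ΔT = 295.93/38.89 = 7.610.
η_II = COP_actual/COP_Carnot = 2.521/7.610 = 0.3313.

0.331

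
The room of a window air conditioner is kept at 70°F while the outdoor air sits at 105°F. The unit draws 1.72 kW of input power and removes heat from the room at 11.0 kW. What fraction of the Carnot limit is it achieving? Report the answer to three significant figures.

COP_actual = Q̇_C/Ẇ = 11.00/1.720 = 6.395.
In absolute terms T_C = 294.26 K and T_H = 313.71 K, so ΔT = 19.44 K.
COP_Carnot = T_C/ΔT = 294.26/19.44 = 15.13.
η_II = COP_actual/COP_Carnot = 6.395/15.13 = 0.4226.

0.423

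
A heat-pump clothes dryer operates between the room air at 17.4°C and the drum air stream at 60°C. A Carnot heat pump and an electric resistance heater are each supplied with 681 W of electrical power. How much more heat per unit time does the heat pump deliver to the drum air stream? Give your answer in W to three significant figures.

In absolute terms T_C = 290.55 K and T_H = 333.15 K, so ΔT = 42.60 K.
COP_Carnot = T_H/ΔT = 333.15/42.60 = 7.820.
The heat pump delivers Q̇_H = COP × Ẇ = 5326 W; the resistance heater delivers Ẇ = 681.0 W.
Extra = (COP − 1)·Ẇ = 4645 W.

4640 W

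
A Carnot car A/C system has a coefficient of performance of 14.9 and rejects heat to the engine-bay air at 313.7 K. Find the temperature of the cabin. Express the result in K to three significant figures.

294 K

For a Carnot refrigerator COP_R = T_C/(T_H − T_C), so T_C = COP·T_H/(1 + COP).
With T_H = 313.70 K, T_C = 14.9 × 313.70/15.90 = 293.97 K.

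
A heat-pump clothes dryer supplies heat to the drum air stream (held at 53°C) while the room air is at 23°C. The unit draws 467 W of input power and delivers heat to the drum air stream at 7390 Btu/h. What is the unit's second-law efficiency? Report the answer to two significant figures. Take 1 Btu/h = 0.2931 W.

Converting, Q̇_H = 7390 Btu/h = 2166 W, so COP_actual = Q̇_H/Ẇ = 2166/467.0 = 4.638.
In absolute terms T_C = 296.15 K and T_H = 326.15 K, so ΔT = 30.00 K.
COP_Carnot = T_H/ΔT = 326.15/30.00 = 10.87.
η_II = COP_actual/COP_Carnot = 4.638/10.87 = 0.4266.

0.43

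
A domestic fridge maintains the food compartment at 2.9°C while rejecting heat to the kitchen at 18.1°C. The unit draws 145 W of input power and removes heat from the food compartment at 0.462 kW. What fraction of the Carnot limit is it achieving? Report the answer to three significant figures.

Converting, Q̇_C = 0.4620 kW = 462.0 W, so COP_actual = Q̇_C/Ẇ = 462.0/145.0 = 3.186.
In absolute terms T_C = 276.05 K and T_H = 291.25 K, so ΔT = 15.20 K.
COP_Carnot = T_C/ΔT = 276.05/15.20 = 18.16.
η_II = COP_actual/COP_Carnot = 3.186/18.16 = 0.1754.

0.175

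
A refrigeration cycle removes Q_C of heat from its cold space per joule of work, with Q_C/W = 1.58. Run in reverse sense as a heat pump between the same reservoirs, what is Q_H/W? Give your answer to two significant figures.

The first law on one cycle gives Q_H = Q_C + W, so Q_H/W = Q_C/W + 1.
COP_HP = COP_R + 1 = 1.58 + 1 = 2.58.

2.6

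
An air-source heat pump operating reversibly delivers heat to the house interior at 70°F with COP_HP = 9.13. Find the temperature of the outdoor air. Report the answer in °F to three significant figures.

COP_HP = T_H/(T_H − T_C) gives T_H − T_C = T_H/COP.
With T_H = 294.26 K, T_C = 294.26 × (1 − 1/9.13) = 262.03 K.
Converting, 262.03 K = 11.99°F.

12.0 °F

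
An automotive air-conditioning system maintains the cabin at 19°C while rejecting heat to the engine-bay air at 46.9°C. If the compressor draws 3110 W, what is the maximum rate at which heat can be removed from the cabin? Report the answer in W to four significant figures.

In absolute terms T_C = 292.15 K and T_H = 320.05 K, so ΔT = 27.90 K.
COP_Carnot = T_C/ΔT = 292.15/27.90 = 10.47.
Q̇_max = COP_Carnot × Ẇ = 10.47 × 3110 W = 32570 W.

32570 W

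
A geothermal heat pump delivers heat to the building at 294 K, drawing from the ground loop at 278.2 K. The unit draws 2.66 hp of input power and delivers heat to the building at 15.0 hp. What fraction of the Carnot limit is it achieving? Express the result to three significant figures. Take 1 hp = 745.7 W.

COP_actual = Q̇_H/Ẇ = 15.00/2.660 = 5.639.
The reservoir spacing is ΔT = 294 − 278.2 = 15.80 K.
COP_Carnot = T_H/ΔT = 294.00/15.80 = 18.61.
η_II = COP_actual/COP_Carnot = 5.639/18.61 = 0.3031.

0.303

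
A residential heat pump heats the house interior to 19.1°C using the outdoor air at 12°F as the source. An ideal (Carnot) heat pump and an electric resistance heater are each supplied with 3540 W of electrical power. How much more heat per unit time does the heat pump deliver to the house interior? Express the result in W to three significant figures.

In absolute terms T_C = 262.04 K and T_H = 292.25 K, so ΔT = 30.21 K.
COP_Carnot = T_H/ΔT = 292.25/30.21 = 9.674.
The heat pump delivers Q̇_H = COP × Ẇ = 34240 W; the resistance heater delivers Ẇ = 3540 W.
Extra = (COP − 1)·Ẇ = 30700 W.

30700 W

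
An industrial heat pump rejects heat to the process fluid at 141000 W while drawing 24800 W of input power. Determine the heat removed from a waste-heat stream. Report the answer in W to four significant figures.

For a cyclic device the first law requires Q̇_H = Q̇_C + Ẇ.
Q̇_C = Q̇_H − Ẇ = 116200 W.

116200 W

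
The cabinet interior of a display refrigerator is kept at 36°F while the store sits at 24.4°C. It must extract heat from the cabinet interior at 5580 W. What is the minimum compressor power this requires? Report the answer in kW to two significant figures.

In absolute terms T_C = 275.37 K and T_H = 297.55 K, so ΔT = 22.18 K.
COP_Carnot = T_C/ΔT = 275.37/22.18 = 12.42.
Ẇ_min = Q̇/COP_Carnot = 5580/12.42 = 449.4 W = 0.4494 kW.

0.45 kW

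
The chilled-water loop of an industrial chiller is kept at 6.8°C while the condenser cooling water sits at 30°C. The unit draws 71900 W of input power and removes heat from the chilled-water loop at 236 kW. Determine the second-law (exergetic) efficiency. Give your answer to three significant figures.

Converting, Q̇_C = 236.0 kW = 236000 W, so COP_actual = Q̇_C/Ẇ = 236000/71900 = 3.282.
In absolute terms T_C = 279.95 K and T_H = 303.15 K, so ΔT = 23.20 K.
COP_Carnot = T_C/ΔT = 279.95/23.20 = 12.07.
η_II = COP_actual/COP_Carnot = 3.282/12.07 = 0.2720.

0.272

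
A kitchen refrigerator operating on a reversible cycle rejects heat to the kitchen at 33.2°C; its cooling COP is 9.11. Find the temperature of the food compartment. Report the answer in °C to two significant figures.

For a Carnot refrigerator COP_R = T_C/(T_H − T_C), so T_C = COP·T_H/(1 + COP).
With T_H = 306.35 K, T_C = 9.11 × 306.35/10.11 = 276.05 K.
Converting, 276.05 K = 2.90°C.

2.9 °C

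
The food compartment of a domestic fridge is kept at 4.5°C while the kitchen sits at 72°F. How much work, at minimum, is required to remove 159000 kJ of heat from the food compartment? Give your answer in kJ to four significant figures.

10150 kJ

In absolute terms T_C = 277.65 K and T_H = 295.37 K, so ΔT = 17.72 K.
The reversible limit is COP_R = T_C/ΔT = 15.67, so W_min = Q_C/COP = Q_C·ΔT/T_C.
W_min = 159000 × 17.72/277.65 = 10150 kJ.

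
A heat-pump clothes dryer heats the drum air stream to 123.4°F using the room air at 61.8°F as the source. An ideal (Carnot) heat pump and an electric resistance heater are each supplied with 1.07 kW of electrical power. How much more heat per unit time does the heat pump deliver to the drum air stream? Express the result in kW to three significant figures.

In absolute terms T_C = 289.71 K and T_H = 323.93 K, so ΔT = 34.22 K.
COP_Carnot = T_H/ΔT = 323.93/34.22 = 9.465.
The heat pump delivers Q̇_H = COP × Ẇ = 10.13 kW; the resistance heater delivers Ẇ = 1.070 kW.
Extra = (COP − 1)·Ẇ = 9.058 kW.

9.06 kW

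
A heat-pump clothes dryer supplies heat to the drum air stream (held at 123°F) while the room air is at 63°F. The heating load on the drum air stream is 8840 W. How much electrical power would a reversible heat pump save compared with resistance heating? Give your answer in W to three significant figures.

7930 W

In absolute terms T_C = 290.37 K and T_H = 323.71 K, so ΔT = 33.33 K.
COP_Carnot = T_H/ΔT = 323.71/33.33 = 9.711.
Resistance heating needs Ẇ_res = Q̇_H = 8840 W; the reversible heat pump needs only Ẇ_hp = Q̇_H/COP = 910.3 W.
Saving = 8840 − 910.3 = 7930 W.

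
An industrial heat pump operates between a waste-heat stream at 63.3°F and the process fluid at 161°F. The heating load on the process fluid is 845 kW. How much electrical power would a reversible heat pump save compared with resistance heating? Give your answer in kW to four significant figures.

712.0 kW

In absolute terms T_C = 290.54 K and T_H = 344.82 K, so ΔT = 54.28 K.
COP_Carnot = T_H/ΔT = 344.82/54.28 = 6.353.
Resistance heating needs Ẇ_res = Q̇_H = 845.0 kW; the reversible heat pump needs only Ẇ_hp = Q̇_H/COP = 133.0 kW.
Saving = 845.0 − 133.0 = 712.0 kW.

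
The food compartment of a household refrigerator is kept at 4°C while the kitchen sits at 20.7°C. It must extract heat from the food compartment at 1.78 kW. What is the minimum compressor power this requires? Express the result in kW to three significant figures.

In absolute terms T_C = 277.15 K and T_H = 293.85 K, so ΔT = 16.70 K.
COP_Carnot = T_C/ΔT = 277.15/16.70 = 16.60.
Ẇ_min = Q̇/COP_Carnot = 1.780/16.60 = 0.1073 kW.

0.107 kW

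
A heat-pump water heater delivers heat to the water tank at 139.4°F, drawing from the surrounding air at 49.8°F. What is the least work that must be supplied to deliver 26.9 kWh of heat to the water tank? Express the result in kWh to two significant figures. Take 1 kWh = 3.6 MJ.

In absolute terms T_C = 283.04 K and T_H = 332.82 K, so ΔT = 49.78 K.
The reversible limit is COP_HP = T_H/ΔT = 6.686, so W_min = Q_H/COP = Q_H·ΔT/T_H.
W_min = 26.90 × 49.78/332.82 = 4.023 kWh.

4.0 kWh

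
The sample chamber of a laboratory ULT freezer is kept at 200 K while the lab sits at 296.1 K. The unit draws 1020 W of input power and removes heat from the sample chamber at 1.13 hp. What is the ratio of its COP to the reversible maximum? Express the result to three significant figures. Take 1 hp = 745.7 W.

0.397

Converting, Q̇_C = 1.130 hp = 842.6 W, so COP_actual = Q̇_C/Ẇ = 842.6/1020 = 0.8261.
The reservoir spacing is ΔT = 296.1 − 200 = 96.10 K.
COP_Carnot = T_C/ΔT = 200.00/96.10 = 2.081.
η_II = COP_actual/COP_Carnot = 0.8261/2.081 = 0.3970.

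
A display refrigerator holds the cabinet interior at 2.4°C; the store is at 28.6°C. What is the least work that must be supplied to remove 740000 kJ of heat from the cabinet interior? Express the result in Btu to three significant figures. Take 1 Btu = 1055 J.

66700 Btu

In absolute terms T_C = 275.55 K and T_H = 301.75 K, so ΔT = 26.20 K.
The reversible limit is COP_R = T_C/ΔT = 10.52, so W_min = Q_C/COP = Q_C·ΔT/T_C.
W_min = 740000 × 26.20/275.55 = 70360 kJ = 66690 Btu.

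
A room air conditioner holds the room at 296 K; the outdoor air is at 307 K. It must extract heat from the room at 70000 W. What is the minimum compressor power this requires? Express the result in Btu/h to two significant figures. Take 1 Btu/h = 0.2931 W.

8900 Btu/h

The reservoir spacing is ΔT = 307 − 296 = 11.00 K.
COP_Carnot = T_C/ΔT = 296.00/11.00 = 26.91.
Ẇ_min = Q̇/COP_Carnot = 70000/26.91 = 2601 W = 8875 Btu/h.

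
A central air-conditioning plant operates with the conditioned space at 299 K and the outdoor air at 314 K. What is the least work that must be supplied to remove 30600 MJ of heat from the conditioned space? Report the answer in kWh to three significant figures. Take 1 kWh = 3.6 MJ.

The reservoir spacing is ΔT = 314 − 299 = 15.00 K.
The reversible limit is COP_R = T_C/ΔT = 19.93, so W_min = Q_C/COP = Q_C·ΔT/T_C.
W_min = 30600 × 15.00/299.00 = 1535 MJ = 426.4 kWh.

426 kWh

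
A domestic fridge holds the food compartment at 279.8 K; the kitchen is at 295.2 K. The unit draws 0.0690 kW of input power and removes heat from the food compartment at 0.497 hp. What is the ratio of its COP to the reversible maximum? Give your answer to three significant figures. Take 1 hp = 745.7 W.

Converting, Q̇_C = 0.4970 hp = 0.3706 kW, so COP_actual = Q̇_C/Ẇ = 0.3706/0.06900 = 5.371.
The reservoir spacing is ΔT = 295.2 − 279.8 = 15.40 K.
COP_Carnot = T_C/ΔT = 279.80/15.40 = 18.17.
η_II = COP_actual/COP_Carnot = 5.371/18.17 = 0.2956.

0.296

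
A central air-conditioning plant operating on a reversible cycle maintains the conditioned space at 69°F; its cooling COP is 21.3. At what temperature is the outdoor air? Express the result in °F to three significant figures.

93.8 °F

COP_R = T_C/(T_H − T_C) gives T_H − T_C = T_C/COP.
With T_C = 293.71 K, T_H = 293.71 × (1 + 1/21.3) = 307.49 K.
Converting, 307.49 K = 93.82°F.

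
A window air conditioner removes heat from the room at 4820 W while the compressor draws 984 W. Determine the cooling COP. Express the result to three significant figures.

The first law gives Q̇_H = Q̇_C + Ẇ, so the three rates are Q̇_C = 4820, Q̇_H = 5804, Ẇ = 984.0 W.
COP_R = Q̇_C/Ẇ = 4820/984.0 = 4.898.

4.90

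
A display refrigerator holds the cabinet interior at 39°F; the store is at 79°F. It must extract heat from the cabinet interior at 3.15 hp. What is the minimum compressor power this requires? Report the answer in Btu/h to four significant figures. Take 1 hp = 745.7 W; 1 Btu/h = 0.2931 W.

In absolute terms T_C = 277.04 K and T_H = 299.26 K, so ΔT = 22.22 K.
COP_Carnot = T_C/ΔT = 277.04/22.22 = 12.47.
Ẇ_min = Q̇/COP_Carnot = 3.150/12.47 = 0.2527 hp = 642.8 Btu/h.

642.8 Btu/h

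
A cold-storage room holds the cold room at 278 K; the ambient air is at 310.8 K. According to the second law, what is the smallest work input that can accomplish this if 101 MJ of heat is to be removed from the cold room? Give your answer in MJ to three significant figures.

The reservoir spacing is ΔT = 310.8 − 278 = 32.80 K.
The reversible limit is COP_R = T_C/ΔT = 8.476, so W_min = Q_C/COP = Q_C·ΔT/T_C.
W_min = 101.0 × 32.80/278.00 = 11.92 MJ.

11.9 MJ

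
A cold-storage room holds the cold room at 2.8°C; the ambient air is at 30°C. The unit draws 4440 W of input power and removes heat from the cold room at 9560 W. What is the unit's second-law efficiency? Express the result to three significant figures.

COP_actual = Q̇_C/Ẇ = 9560/4440 = 2.153.
In absolute terms T_C = 275.95 K and T_H = 303.15 K, so ΔT = 27.20 K.
COP_Carnot = T_C/ΔT = 275.95/27.20 = 10.15.
η_II = COP_actual/COP_Carnot = 2.153/10.15 = 0.2122.

0.212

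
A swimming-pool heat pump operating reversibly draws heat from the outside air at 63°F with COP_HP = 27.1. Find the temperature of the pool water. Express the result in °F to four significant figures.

COP_HP = T_H/(T_H − T_C) rearranges to T_H = COP·T_C/(COP − 1).
With T_C = 290.37 K, T_H = 27.1 × 290.37/26.10 = 301.50 K.
Converting, 301.50 K = 83.03°F.

83.03 °F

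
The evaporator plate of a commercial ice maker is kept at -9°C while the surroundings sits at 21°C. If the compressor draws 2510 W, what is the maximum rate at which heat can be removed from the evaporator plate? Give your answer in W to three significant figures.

In absolute terms T_C = 264.15 K and T_H = 294.15 K, so ΔT = 30.00 K.
COP_Carnot = T_C/ΔT = 264.15/30.00 = 8.805.
Q̇_max = COP_Carnot × Ẇ = 8.805 × 2510 W = 22100 W.

22100 W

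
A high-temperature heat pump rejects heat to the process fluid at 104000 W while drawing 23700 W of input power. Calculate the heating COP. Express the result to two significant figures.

The first law gives Q̇_H = Q̇_C + Ẇ, so the three rates are Q̇_C = 80300, Q̇_H = 104000, Ẇ = 23700 W.
COP_HP = Q̇_H/Ẇ = 104000/23700 = 4.388.

4.4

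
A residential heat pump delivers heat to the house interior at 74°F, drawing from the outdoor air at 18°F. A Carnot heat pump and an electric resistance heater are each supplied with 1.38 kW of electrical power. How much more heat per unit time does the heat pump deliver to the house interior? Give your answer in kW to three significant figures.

11.8 kW

In absolute terms T_C = 265.37 K and T_H = 296.48 K, so ΔT = 31.11 K.
COP_Carnot = T_H/ΔT = 296.48/31.11 = 9.530.
The heat pump delivers Q̇_H = COP × Ẇ = 13.15 kW; the resistance heater delivers Ẇ = 1.380 kW.
Extra = (COP − 1)·Ẇ = 11.77 kW.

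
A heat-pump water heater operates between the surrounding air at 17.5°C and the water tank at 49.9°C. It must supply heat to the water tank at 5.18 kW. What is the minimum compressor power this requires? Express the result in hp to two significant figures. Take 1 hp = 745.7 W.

In absolute terms T_C = 290.65 K and T_H = 323.05 K, so ΔT = 32.40 K.
COP_Carnot = T_H/ΔT = 323.05/32.40 = 9.971.
Ẇ_min = Q̇/COP_Carnot = 5.180/9.971 = 0.5195 kW = 0.6967 hp.

0.70 hp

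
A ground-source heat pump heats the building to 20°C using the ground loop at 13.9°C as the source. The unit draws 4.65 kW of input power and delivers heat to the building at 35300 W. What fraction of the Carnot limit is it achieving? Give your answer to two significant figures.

Converting, Q̇_H = 35300 W = 35.30 kW, so COP_actual = Q̇_H/Ẇ = 35.30/4.650 = 7.591.
In absolute terms T_C = 287.05 K and T_H = 293.15 K, so ΔT = 6.100 K.
COP_Carnot = T_H/ΔT = 293.15/6.100 = 48.06.
η_II = COP_actual/COP_Carnot = 7.591/48.06 = 0.1580.

0.16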